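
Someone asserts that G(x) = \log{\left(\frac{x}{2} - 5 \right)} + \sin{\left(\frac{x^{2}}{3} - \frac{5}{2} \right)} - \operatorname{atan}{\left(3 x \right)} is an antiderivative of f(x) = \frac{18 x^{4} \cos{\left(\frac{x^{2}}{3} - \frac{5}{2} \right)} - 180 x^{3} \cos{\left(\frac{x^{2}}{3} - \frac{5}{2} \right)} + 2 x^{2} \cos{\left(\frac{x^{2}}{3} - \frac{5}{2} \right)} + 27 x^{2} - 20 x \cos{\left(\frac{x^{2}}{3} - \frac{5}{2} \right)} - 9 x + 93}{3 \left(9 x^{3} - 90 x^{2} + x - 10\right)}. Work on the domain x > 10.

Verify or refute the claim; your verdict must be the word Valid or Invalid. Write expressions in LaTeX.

d/dx[G] = \frac{18 x^{4} \cos{\left(\frac{x^{2}}{3} - \frac{5}{2} \right)} - 180 x^{3} \cos{\left(\frac{x^{2}}{3} - \frac{5}{2} \right)} + 2 x^{2} \cos{\left(\frac{x^{2}}{3} - \frac{5}{2} \right)} + 27 x^{2} - 20 x \cos{\left(\frac{x^{2}}{3} - \frac{5}{2} \right)} - 9 x + 93}{27 x^{3} - 270 x^{2} + 3 x - 30}
This equals f(x) exactly, so the claim holds.

Valid. The derivative of G reproduces f.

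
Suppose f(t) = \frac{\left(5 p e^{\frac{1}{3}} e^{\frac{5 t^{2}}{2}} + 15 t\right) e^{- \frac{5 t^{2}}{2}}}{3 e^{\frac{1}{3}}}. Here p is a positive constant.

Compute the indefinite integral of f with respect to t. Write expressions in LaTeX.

F(t) = \frac{5 p t}{3} - \frac{e^{- \frac{5 t^{2}}{2}}}{e^{\frac{1}{3}}} + C

Recover f(t) by differentiating a candidate F(t); any mismatch rules it out.
Check: d/dt[\frac{5 p t}{3} - \frac{e^{- \frac{5 t^{2}}{2}}}{e^{\frac{1}{3}}}] = \frac{\left(5 p e^{\frac{1}{3}} e^{\frac{5 t^{2}}{2}} + 15 t\right) e^{- \frac{5 t^{2}}{2}}}{3 e^{\frac{1}{3}}} = f(t).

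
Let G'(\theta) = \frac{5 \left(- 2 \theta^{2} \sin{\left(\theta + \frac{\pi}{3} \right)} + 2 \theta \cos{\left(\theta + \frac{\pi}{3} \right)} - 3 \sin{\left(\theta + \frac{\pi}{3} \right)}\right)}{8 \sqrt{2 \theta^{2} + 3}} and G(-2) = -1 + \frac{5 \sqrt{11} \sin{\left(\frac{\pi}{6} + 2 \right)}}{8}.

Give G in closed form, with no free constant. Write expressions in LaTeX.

G'(\theta) has the shape u'v + uv' for u = \frac{5 \sqrt{2 \theta^{2} + 3}}{8} and v = \cos{\left(\theta + \frac{\pi}{3} \right)} — it is the derivative of the product u*v.
A general antiderivative is \frac{5 \sqrt{2 \theta^{2} + 3} \cos{\left(\theta + \frac{\pi}{3} \right)}}{8} + C.
The condition gives C = -1 + \frac{5 \sqrt{11} \sin{\left(\frac{\pi}{6} + 2 \right)}}{8} - (\frac{5 \sqrt{11} \sin{\left(\frac{\pi}{6} + 2 \right)}}{8}) = -1.
So G(\theta) = \frac{5 \sqrt{2 \theta^{2} + 3} \cos{\left(\theta + \frac{\pi}{3} \right)} - 8}{8}.
Check: d/d\theta[\frac{5 \sqrt{2 \theta^{2} + 3} \cos{\left(\theta + \frac{\pi}{3} \right)} - 8}{8}] = \frac{- 10 \theta^{2} \sin{\left(\theta + \frac{\pi}{3} \right)} + 10 \theta \cos{\left(\theta + \frac{\pi}{3} \right)} - 15 \sin{\left(\theta + \frac{\pi}{3} \right)}}{8 \sqrt{2 \theta^{2} + 3}}, which equals G'(\theta).

G(\theta) = \frac{5 \sqrt{2 \theta^{2} + 3} \cos{\left(\theta + \frac{\pi}{3} \right)} - 8}{8}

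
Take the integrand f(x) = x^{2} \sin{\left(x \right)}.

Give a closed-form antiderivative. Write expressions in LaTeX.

An antiderivative is F(x) = - x^{2} \cos{\left(x \right)} + 2 x \sin{\left(x \right)} + 2 \cos{\left(x \right)}.

A candidate is checked by its d/dx: the result must match f(x).
Check: d/dx[- x^{2} \cos{\left(x \right)} + 2 x \sin{\left(x \right)} + 2 \cos{\left(x \right)}] = x^{2} \sin{\left(x \right)} = f(x).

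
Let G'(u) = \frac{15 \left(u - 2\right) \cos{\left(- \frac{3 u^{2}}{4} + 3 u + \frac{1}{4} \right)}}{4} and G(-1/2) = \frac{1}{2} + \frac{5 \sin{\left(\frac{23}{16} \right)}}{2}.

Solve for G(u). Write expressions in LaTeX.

G'(u) matches the chain-rule pattern g'(h)*h' with inner function h(u) = - \frac{3 u^{2}}{4} + 3 u + \frac{1}{4}; substituting w = h(u) collapses the integral.
A general antiderivative is - \frac{5 \sin{\left(- \frac{3 u^{2}}{4} + 3 u + \frac{1}{4} \right)}}{2} + C.
The condition gives C = \frac{1}{2} + \frac{5 \sin{\left(\frac{23}{16} \right)}}{2} - (\frac{5 \sin{\left(\frac{23}{16} \right)}}{2}) = \frac{1}{2}.
So G(u) = \frac{1}{2} - \frac{5 \sin{\left(- \frac{3 u^{2}}{4} + 3 u + \frac{1}{4} \right)}}{2}.
Check: d/du[\frac{1}{2} - \frac{5 \sin{\left(- \frac{3 u^{2}}{4} + 3 u + \frac{1}{4} \right)}}{2}] = \frac{15 u \cos{\left(- \frac{3 u^{2}}{4} + 3 u + \frac{1}{4} \right)}}{4} - \frac{15 \cos{\left(- \frac{3 u^{2}}{4} + 3 u + \frac{1}{4} \right)}}{2}, which equals G'(u).

G(u) = \frac{1}{2} - \frac{5 \sin{\left(- \frac{3 u^{2}}{4} + 3 u + \frac{1}{4} \right)}}{2}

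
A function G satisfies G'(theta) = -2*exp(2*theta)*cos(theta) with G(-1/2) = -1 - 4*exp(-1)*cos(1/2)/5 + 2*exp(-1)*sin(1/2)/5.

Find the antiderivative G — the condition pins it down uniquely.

Recover the given G'(theta) by differentiating a candidate G(theta); any mismatch rules it out.
A general antiderivative is -2*exp(2*theta)*sin(theta)/5 - 4*exp(2*theta)*cos(theta)/5 + C.
The condition gives C = -1 - 4*exp(-1)*cos(1/2)/5 + 2*exp(-1)*sin(1/2)/5 - (-4*exp(-1)*cos(1/2)/5 + 2*exp(-1)*sin(1/2)/5) = -1.
So G(theta) = (-2*exp(2*theta)*sin(theta) - 4*exp(2*theta)*cos(theta) - 5)/5.
Check: d/dtheta[(-2*exp(2*theta)*sin(theta) - 4*exp(2*theta)*cos(theta) - 5)/5] = -2*exp(2*theta)*cos(theta) = G'(theta).

G(theta) = (-2*exp(2*theta)*sin(theta) - 4*exp(2*theta)*cos(theta) - 5)/5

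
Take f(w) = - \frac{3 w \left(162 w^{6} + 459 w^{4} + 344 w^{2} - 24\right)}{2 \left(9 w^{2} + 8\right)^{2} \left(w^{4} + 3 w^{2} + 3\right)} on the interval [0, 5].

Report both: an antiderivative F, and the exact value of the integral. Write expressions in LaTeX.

Differentiate the proposed F(w) back; it has to land on f(w) exactly.
F(w) = - \frac{3 \log{\left(\frac{2 w^{4}}{3} + 2 w^{2} + 2 \right)}}{4} - \frac{1}{\frac{3 w^{2}}{2} + \frac{4}{3}} is an antiderivative of f.
Check: d/dw[- \frac{3 \log{\left(\frac{2 w^{4}}{3} + 2 w^{2} + 2 \right)}}{4} - \frac{1}{\frac{3 w^{2}}{2} + \frac{4}{3}}] = \frac{- 486 w^{7} - 1377 w^{5} - 1032 w^{3} + 72 w}{162 w^{8} + 774 w^{6} + 1478 w^{4} + 1248 w^{2} + 384}, which equals f(w).
F(5) = - \frac{3 \log{\left(\frac{1406}{3} \right)}}{4} - \frac{6}{233}; F(0) = - \frac{3}{4} - \frac{3 \log{\left(2 \right)}}{4}.
Integral = F(5) - F(0) = - \frac{3 \log{\left(\frac{1406}{3} \right)}}{4} + \frac{3 \log{\left(2 \right)}}{4} + \frac{675}{932}.

Antiderivative: F(w) = - \frac{3 \log{\left(\frac{2 w^{4}}{3} + 2 w^{2} + 2 \right)}}{4} - \frac{1}{\frac{3 w^{2}}{2} + \frac{4}{3}}; value = - \frac{3 \log{\left(\frac{1406}{3} \right)}}{4} + \frac{3 \log{\left(2 \right)}}{4} + \frac{675}{932}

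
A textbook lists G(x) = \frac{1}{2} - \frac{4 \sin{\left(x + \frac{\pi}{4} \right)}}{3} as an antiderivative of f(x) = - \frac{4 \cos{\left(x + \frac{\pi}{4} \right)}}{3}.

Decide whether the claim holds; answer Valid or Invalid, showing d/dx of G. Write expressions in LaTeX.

d/dx[G] = - \frac{4 \cos{\left(x + \frac{\pi}{4} \right)}}{3}
This equals f(x) exactly, so the claim holds.

Valid: G'(x) = f(x).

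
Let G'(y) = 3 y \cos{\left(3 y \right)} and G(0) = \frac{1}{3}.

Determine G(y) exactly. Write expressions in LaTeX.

G(y) = y \sin{\left(3 y \right)} + \frac{\cos{\left(3 y \right)}}{3}

Whatever form G(y) takes, its d/dy must return the stated G'(y).
A general antiderivative is y \sin{\left(3 y \right)} + \frac{\cos{\left(3 y \right)}}{3} + C.
The condition gives C = \frac{1}{3} - (\frac{1}{3}) = 0.
So G(y) = y \sin{\left(3 y \right)} + \frac{\cos{\left(3 y \right)}}{3}.
Check: d/dy[y \sin{\left(3 y \right)} + \frac{\cos{\left(3 y \right)}}{3}] = 3 y \cos{\left(3 y \right)} = G'(y).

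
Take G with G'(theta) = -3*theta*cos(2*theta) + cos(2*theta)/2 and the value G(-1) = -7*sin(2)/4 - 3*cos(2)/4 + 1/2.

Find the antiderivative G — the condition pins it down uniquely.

G(theta) = -3*theta*sin(2*theta)/2 + sin(2*theta)/4 - 3*cos(2*theta)/4 + 1/2

Integrate term by term and add the pieces.
A general antiderivative is -3*theta*sin(2*theta)/2 + sin(2*theta)/4 - 3*cos(2*theta)/4 + C.
The condition gives C = -7*sin(2)/4 - 3*cos(2)/4 + 1/2 - (-7*sin(2)/4 - 3*cos(2)/4) = 1/2.
So G(theta) = -3*theta*sin(2*theta)/2 + sin(2*theta)/4 - 3*cos(2*theta)/4 + 1/2.
Check: d/dtheta[-3*theta*sin(2*theta)/2 + sin(2*theta)/4 - 3*cos(2*theta)/4 + 1/2] = -3*theta*cos(2*theta) + cos(2*theta)/2 = G'(theta).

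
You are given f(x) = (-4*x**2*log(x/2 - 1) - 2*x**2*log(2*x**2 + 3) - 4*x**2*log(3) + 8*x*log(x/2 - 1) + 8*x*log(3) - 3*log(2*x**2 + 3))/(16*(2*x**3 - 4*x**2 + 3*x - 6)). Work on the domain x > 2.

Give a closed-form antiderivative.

An antiderivative is F(x) = -log(3*x/2 - 3)*log(2*x**2 + 3)/16.

Recognize the product-rule pattern: f = u'v + uv' with u = -log(3*x/2 - 3)/16, v = log(2*x**2 + 3), so integration by parts undoes it.
Check: d/dx[-log(3*x/2 - 3)*log(2*x**2 + 3)/16] = (-4*x**2*log(x/2 - 1) - 2*x**2*log(2*x**2 + 3) - 4*x**2*log(3) + 8*x*log(x/2 - 1) + 8*x*log(3) - 3*log(2*x**2 + 3))/(32*x**3 - 64*x**2 + 48*x - 96), which equals f(x).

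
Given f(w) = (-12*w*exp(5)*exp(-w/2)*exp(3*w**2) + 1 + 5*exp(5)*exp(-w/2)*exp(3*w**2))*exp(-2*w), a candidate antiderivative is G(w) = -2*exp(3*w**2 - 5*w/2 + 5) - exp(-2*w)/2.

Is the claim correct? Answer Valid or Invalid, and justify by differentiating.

d/dw[G] = (-12*w*exp(5)*exp(-w/2)*exp(3*w**2) + 1 + 5*exp(5)*exp(-w/2)*exp(3*w**2))*exp(-2*w)
This equals f(w) exactly, so the claim holds.

Valid - differentiating G returns exactly f.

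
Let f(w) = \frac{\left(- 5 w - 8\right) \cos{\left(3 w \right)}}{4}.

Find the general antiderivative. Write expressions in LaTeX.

Check any antiderivative F(w) by computing F'(w) and comparing it with f(w).
Check: d/dw[- \frac{5 w \sin{\left(3 w \right)}}{12} - \frac{2 \sin{\left(3 w \right)}}{3} - \frac{5 \cos{\left(3 w \right)}}{36}] = - \frac{5 w \cos{\left(3 w \right)}}{4} - 2 \cos{\left(3 w \right)}, which equals f(w).

F(w) = - \frac{5 w \sin{\left(3 w \right)}}{12} - \frac{2 \sin{\left(3 w \right)}}{3} - \frac{5 \cos{\left(3 w \right)}}{36} + C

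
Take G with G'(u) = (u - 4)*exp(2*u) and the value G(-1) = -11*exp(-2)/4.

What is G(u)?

G(u) = (2*u - 9)*exp(2*u)/4

G'(u) has the shape v'r + vr' for v = u/2 - 9/4 and r = exp(2*u) — it is the derivative of the product v*r.
A general antiderivative is (2*u - 9)*exp(2*u)/4 + C.
The condition gives C = -11*exp(-2)/4 - (-11*exp(-2)/4) = 0.
So G(u) = (2*u - 9)*exp(2*u)/4.
Check: d/du[(2*u - 9)*exp(2*u)/4] = u*exp(2*u) - 4*exp(2*u), which equals G'(u).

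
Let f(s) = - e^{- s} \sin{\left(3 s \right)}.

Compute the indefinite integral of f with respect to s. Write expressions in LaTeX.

Recover f(s) by differentiating a candidate F(s); any mismatch rules it out.
Check: d/ds[\frac{\left(\sin{\left(3 s \right)} + 3 \cos{\left(3 s \right)}\right) e^{- s}}{10}] = - e^{- s} \sin{\left(3 s \right)} = f(s).

F(s) = \frac{\left(\sin{\left(3 s \right)} + 3 \cos{\left(3 s \right)}\right) e^{- s}}{10} + C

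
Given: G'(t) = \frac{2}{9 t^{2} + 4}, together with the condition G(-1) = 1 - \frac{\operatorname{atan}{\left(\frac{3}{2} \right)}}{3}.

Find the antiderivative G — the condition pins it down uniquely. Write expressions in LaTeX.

The proposed G(t) is checked by its d/dt: the result must match the given G'(t).
A general antiderivative is \frac{\operatorname{atan}{\left(\frac{3 t}{2} \right)}}{3} + C.
The condition gives C = 1 - \frac{\operatorname{atan}{\left(\frac{3}{2} \right)}}{3} - (- \frac{\operatorname{atan}{\left(\frac{3}{2} \right)}}{3}) = 1.
So G(t) = \frac{\operatorname{atan}{\left(\frac{3 t}{2} \right)}}{3} + 1.
Check: d/dt[\frac{\operatorname{atan}{\left(\frac{3 t}{2} \right)}}{3} + 1] = \frac{2}{9 t^{2} + 4} = G'(t).

G(t) = \frac{\operatorname{atan}{\left(\frac{3 t}{2} \right)}}{3} + 1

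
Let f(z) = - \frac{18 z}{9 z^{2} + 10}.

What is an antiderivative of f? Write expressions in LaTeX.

The substitution u = \frac{3 z^{2}}{2} + \frac{5}{3} works: f is exactly (dF/du)*(du/dz) for that inner function.
Check: d/dz[- \log{\left(\frac{3 z^{2}}{2} + \frac{5}{3} \right)}] = - \frac{18 z}{9 z^{2} + 10} = f(z).

An antiderivative is F(z) = - \log{\left(\frac{3 z^{2}}{2} + \frac{5}{3} \right)}.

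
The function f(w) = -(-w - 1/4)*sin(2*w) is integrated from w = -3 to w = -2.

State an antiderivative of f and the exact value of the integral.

Antiderivative: F(w) = -w*cos(2*w)/2 + sin(2*w)/4 - cos(2*w)/8; value = -11*cos(6)/8 + 7*cos(4)/8 + sin(6)/4 - sin(4)/4

Whatever form F(w) takes, F'(w) = f(w) is non-negotiable.
F(w) = -w*cos(2*w)/2 + sin(2*w)/4 - cos(2*w)/8 is an antiderivative of f.
Check: d/dw[-w*cos(2*w)/2 + sin(2*w)/4 - cos(2*w)/8] = w*sin(2*w) + sin(2*w)/4, which equals f(w).
F(-2) = 7*cos(4)/8 - sin(4)/4; F(-3) = -sin(6)/4 + 11*cos(6)/8.
Integral = F(-2) - F(-3) = -11*cos(6)/8 + 7*cos(4)/8 + sin(6)/4 - sin(4)/4.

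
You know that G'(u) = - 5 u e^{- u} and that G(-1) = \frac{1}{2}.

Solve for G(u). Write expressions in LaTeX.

G(u) = 5 u e^{- u} + \frac{1}{2} + 5 e^{- u}

Recognize the product-rule pattern: G'(u) = v'r + vr' with v = 5 u + 5, r = e^{- u}, so integration by parts undoes it.
A general antiderivative is \left(5 u + 5\right) e^{- u} + C.
The condition gives C = \frac{1}{2} - (0) = \frac{1}{2}.
So G(u) = 5 u e^{- u} + \frac{1}{2} + 5 e^{- u}.
Check: d/du[5 u e^{- u} + \frac{1}{2} + 5 e^{- u}] = - 5 u e^{- u} = G'(u).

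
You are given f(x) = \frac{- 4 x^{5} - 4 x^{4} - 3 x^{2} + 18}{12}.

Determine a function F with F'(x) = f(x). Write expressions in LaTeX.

A first test for any F(x): its x-derivative must equal f(x) identically.
Check: d/dx[\frac{x \left(- 10 x^{5} - 12 x^{4} - 15 x^{2} + 270\right)}{180}] = - \frac{x^{5}}{3} - \frac{x^{4}}{3} - \frac{x^{2}}{4} + \frac{3}{2}, which equals f(x).

An antiderivative is F(x) = \frac{x \left(- 10 x^{5} - 12 x^{4} - 15 x^{2} + 270\right)}{180}.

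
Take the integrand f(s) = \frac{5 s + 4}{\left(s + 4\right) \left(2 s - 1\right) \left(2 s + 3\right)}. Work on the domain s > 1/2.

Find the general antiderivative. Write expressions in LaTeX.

F(s) = \frac{13 \log{\left(s - \frac{1}{2} \right)}}{72} + \frac{7 \log{\left(s + \frac{3}{2} \right)}}{40} - \frac{16 \log{\left(s + 4 \right)}}{45} + C

Factor the denominator (\left(s + 4\right) \left(2 s - 1\right) \left(2 s + 3\right)) and decompose: f = \frac{7}{20 \left(2 s + 3\right)} + \frac{13}{36 \left(2 s - 1\right)} - \frac{16}{45 \left(s + 4\right)}; each piece integrates to a log, atan, or power term.
Check: d/ds[\frac{13 \log{\left(s - \frac{1}{2} \right)}}{72} + \frac{7 \log{\left(s + \frac{3}{2} \right)}}{40} - \frac{16 \log{\left(s + 4 \right)}}{45}] = \frac{5 s + 4}{4 s^{3} + 20 s^{2} + 13 s - 12}, which equals f(s).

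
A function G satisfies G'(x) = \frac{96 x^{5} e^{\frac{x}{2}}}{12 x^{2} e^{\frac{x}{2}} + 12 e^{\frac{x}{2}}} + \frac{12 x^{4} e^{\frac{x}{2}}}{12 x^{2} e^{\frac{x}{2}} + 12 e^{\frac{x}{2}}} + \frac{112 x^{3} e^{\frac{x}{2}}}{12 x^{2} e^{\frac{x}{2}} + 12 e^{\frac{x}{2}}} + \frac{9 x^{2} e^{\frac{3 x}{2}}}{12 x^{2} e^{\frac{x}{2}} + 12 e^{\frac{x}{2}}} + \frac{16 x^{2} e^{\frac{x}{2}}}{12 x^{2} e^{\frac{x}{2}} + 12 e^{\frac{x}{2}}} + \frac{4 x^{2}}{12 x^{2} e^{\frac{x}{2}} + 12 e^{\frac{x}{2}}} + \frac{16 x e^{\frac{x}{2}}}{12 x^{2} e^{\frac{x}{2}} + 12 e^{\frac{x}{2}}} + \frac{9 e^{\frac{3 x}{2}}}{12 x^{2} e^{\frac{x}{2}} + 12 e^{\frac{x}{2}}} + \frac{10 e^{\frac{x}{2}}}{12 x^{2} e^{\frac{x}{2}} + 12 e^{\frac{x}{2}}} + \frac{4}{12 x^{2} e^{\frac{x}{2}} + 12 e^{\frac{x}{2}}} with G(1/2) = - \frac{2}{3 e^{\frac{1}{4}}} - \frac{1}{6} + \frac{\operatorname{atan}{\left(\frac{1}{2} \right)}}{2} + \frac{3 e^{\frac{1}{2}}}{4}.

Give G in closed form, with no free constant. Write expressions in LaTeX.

The integrand splits into summands that can be handled one at a time.
A general antiderivative is 2 x^{4} + \frac{x^{3}}{3} + \frac{2 x^{2}}{3} + \frac{x}{3} + \frac{3 e^{x}}{4} + \frac{\operatorname{atan}{\left(x \right)}}{2} - \frac{2}{3} - \frac{2 e^{- \frac{x}{2}}}{3} + C.
The condition gives C = - \frac{2}{3 e^{\frac{1}{4}}} - \frac{1}{6} + \frac{\operatorname{atan}{\left(\frac{1}{2} \right)}}{2} + \frac{3 e^{\frac{1}{2}}}{4} - (- \frac{2}{3 e^{\frac{1}{4}}} - \frac{1}{6} + \frac{\operatorname{atan}{\left(\frac{1}{2} \right)}}{2} + \frac{3 e^{\frac{1}{2}}}{4}) = 0.
So G(x) = 2 x^{4} + \frac{x^{3}}{3} + \frac{2 x^{2}}{3} + \frac{x}{3} + \frac{3 e^{x}}{4} + \frac{\operatorname{atan}{\left(x \right)}}{2} - \frac{2}{3} - \frac{2 e^{- \frac{x}{2}}}{3}.
Check: d/dx[2 x^{4} + \frac{x^{3}}{3} + \frac{2 x^{2}}{3} + \frac{x}{3} + \frac{3 e^{x}}{4} + \frac{\operatorname{atan}{\left(x \right)}}{2} - \frac{2}{3} - \frac{2 e^{- \frac{x}{2}}}{3}] = \frac{96 x^{5} e^{\frac{x}{2}} + 12 x^{4} e^{\frac{x}{2}} + 112 x^{3} e^{\frac{x}{2}} + 9 x^{2} e^{\frac{3 x}{2}} + 16 x^{2} e^{\frac{x}{2}} + 4 x^{2} + 16 x e^{\frac{x}{2}} + 9 e^{\frac{3 x}{2}} + 10 e^{\frac{x}{2}} + 4}{12 x^{2} e^{\frac{x}{2}} + 12 e^{\frac{x}{2}}}, which equals G'(x).

G(x) = 2 x^{4} + \frac{x^{3}}{3} + \frac{2 x^{2}}{3} + \frac{x}{3} + \frac{3 e^{x}}{4} + \frac{\operatorname{atan}{\left(x \right)}}{2} - \frac{2}{3} - \frac{2 e^{- \frac{x}{2}}}{3}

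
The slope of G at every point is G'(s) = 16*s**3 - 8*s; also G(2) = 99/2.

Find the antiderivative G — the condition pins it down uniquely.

The substitution u = 1 - 2*s**2 works: G'(s) is exactly (dG/du)*(du/ds) for that inner function.
A general antiderivative is (1 - 2*s**2)**2 + C.
The condition gives C = 99/2 - (49) = 1/2.
So G(s) = (2*(1 - 2*s**2)**2 + 1)/2.
Check: d/ds[(2*(1 - 2*s**2)**2 + 1)/2] = 16*s**3 - 8*s = G'(s).

G(s) = (2*(1 - 2*s**2)**2 + 1)/2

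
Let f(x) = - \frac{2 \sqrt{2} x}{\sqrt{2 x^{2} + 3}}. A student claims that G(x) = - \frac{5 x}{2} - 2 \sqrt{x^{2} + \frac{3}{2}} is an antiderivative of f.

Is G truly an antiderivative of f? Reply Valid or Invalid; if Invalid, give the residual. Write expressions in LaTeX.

Invalid: d/dx[G] - f = - \frac{5}{2}, which is not 0.

d/dx[G] = \frac{- 4 \sqrt{2} x - 5 \sqrt{2 x^{2} + 3}}{2 \sqrt{2 x^{2} + 3}}
d/dx[G] - f(x) = - \frac{5}{2} != 0.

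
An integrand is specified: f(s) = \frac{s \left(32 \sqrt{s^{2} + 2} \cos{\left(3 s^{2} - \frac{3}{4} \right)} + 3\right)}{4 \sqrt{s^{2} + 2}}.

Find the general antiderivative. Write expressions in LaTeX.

A candidate is checked by its d/ds: the result must match f(s).
Check: d/ds[\frac{3 \sqrt{s^{2} + 2}}{4} + \frac{4 \sin{\left(3 s^{2} - \frac{3}{4} \right)}}{3}] = \frac{32 s \sqrt{s^{2} + 2} \cos{\left(3 s^{2} - \frac{3}{4} \right)} + 3 s}{4 \sqrt{s^{2} + 2}}, which equals f(s).

F(s) = \frac{3 \sqrt{s^{2} + 2}}{4} + \frac{4 \sin{\left(3 s^{2} - \frac{3}{4} \right)}}{3} + C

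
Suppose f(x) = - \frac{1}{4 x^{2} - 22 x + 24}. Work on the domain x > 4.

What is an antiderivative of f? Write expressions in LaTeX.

An antiderivative is F(x) = - \frac{\log{\left(x - 4 \right)}}{10} + \frac{\log{\left(x - \frac{3}{2} \right)}}{10}.

The denominator factors as 2 \left(x - 4\right) \left(2 x - 3\right); partial fractions split f into directly integrable pieces: \frac{1}{5 \left(2 x - 3\right)} - \frac{1}{10 \left(x - 4\right)}.
Check: d/dx[- \frac{\log{\left(x - 4 \right)}}{10} + \frac{\log{\left(x - \frac{3}{2} \right)}}{10}] = - \frac{1}{4 x^{2} - 22 x + 24} = f(x).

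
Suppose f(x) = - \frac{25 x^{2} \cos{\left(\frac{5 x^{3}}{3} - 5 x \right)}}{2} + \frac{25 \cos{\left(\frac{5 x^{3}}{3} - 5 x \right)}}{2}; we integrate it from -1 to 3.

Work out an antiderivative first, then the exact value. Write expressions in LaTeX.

Antiderivative: F(x) = - \frac{5 \sin{\left(\frac{5 x^{3}}{3} - 5 x \right)}}{2}; value = \frac{5 \sin{\left(\frac{10}{3} \right)}}{2} - \frac{5 \sin{\left(30 \right)}}{2}

f matches the chain-rule pattern g'(h)*h' with inner function h(x) = \frac{5 x^{3}}{3} - 5 x; substituting u = h(x) collapses the integral.
F(x) = - \frac{5 \sin{\left(\frac{5 x^{3}}{3} - 5 x \right)}}{2} is an antiderivative of f.
Check: d/dx[- \frac{5 \sin{\left(\frac{5 x^{3}}{3} - 5 x \right)}}{2}] = - \frac{25 x^{2} \cos{\left(\frac{5 x^{3}}{3} - 5 x \right)}}{2} + \frac{25 \cos{\left(\frac{5 x^{3}}{3} - 5 x \right)}}{2} = f(x).
F(3) = - \frac{5 \sin{\left(30 \right)}}{2}; F(-1) = - \frac{5 \sin{\left(\frac{10}{3} \right)}}{2}.
Integral = F(3) - F(-1) = \frac{5 \sin{\left(\frac{10}{3} \right)}}{2} - \frac{5 \sin{\left(30 \right)}}{2}.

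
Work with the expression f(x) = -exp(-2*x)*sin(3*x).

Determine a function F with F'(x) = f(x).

Whatever form F(x) takes, F'(x) = f(x) is non-negotiable.
Check: d/dx[(2*sin(3*x) + 3*cos(3*x))*exp(-2*x)/13] = -exp(-2*x)*sin(3*x) = f(x).

An antiderivative is F(x) = (2*sin(3*x) + 3*cos(3*x))*exp(-2*x)/13.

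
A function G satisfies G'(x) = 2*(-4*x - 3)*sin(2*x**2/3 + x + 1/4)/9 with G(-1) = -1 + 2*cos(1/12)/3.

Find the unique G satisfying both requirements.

G'(x) matches the chain-rule pattern g'(h)*h' with inner function h(x) = 2*x**2/3 + x + 1/4; substituting u = h(x) collapses the integral.
A general antiderivative is 2*cos(2*x**2/3 + x + 1/4)/3 + C.
The condition gives C = -1 + 2*cos(1/12)/3 - (2*cos(1/12)/3) = -1.
So G(x) = (2*cos(2*x**2/3 + x + 1/4) - 3)/3.
Check: d/dx[(2*cos(2*x**2/3 + x + 1/4) - 3)/3] = -8*x*sin(2*x**2/3 + x + 1/4)/9 - 2*sin(2*x**2/3 + x + 1/4)/3, which equals G'(x).

G(x) = (2*cos(2*x**2/3 + x + 1/4) - 3)/3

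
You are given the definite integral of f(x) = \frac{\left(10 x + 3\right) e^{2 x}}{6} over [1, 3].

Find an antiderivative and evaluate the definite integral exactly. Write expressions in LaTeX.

Recognize the product-rule pattern: f = u'v + uv' with u = \frac{5 x}{6} - \frac{1}{6}, v = e^{2 x}, so integration by parts undoes it.
F(x) = \frac{\left(5 x - 1\right) e^{2 x}}{6} is an antiderivative of f.
Check: d/dx[\frac{\left(5 x - 1\right) e^{2 x}}{6}] = \frac{5 x e^{2 x}}{3} + \frac{e^{2 x}}{2}, which equals f(x).
F(3) = \frac{7 e^{6}}{3}; F(1) = \frac{2 e^{2}}{3}.
Integral = F(3) - F(1) = - \frac{2 e^{2}}{3} + \frac{7 e^{6}}{3}.

Antiderivative: F(x) = \frac{\left(5 x - 1\right) e^{2 x}}{6}; value = - \frac{2 e^{2}}{3} + \frac{7 e^{6}}{3}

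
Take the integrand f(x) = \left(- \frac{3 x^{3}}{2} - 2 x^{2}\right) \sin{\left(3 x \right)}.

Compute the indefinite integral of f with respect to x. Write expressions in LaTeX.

F(x) = \frac{x^{3} \cos{\left(3 x \right)}}{2} - \frac{x^{2} \sin{\left(3 x \right)}}{2} + \frac{2 x^{2} \cos{\left(3 x \right)}}{3} - \frac{4 x \sin{\left(3 x \right)}}{9} - \frac{x \cos{\left(3 x \right)}}{3} + \frac{\sin{\left(3 x \right)}}{9} - \frac{4 \cos{\left(3 x \right)}}{27} + C

Since d/dx undoes antidifferentiation here, F'(x) = f(x) is required of F(x).
Check: d/dx[\frac{x^{3} \cos{\left(3 x \right)}}{2} - \frac{x^{2} \sin{\left(3 x \right)}}{2} + \frac{2 x^{2} \cos{\left(3 x \right)}}{3} - \frac{4 x \sin{\left(3 x \right)}}{9} - \frac{x \cos{\left(3 x \right)}}{3} + \frac{\sin{\left(3 x \right)}}{9} - \frac{4 \cos{\left(3 x \right)}}{27}] = - \frac{3 x^{3} \sin{\left(3 x \right)}}{2} - 2 x^{2} \sin{\left(3 x \right)}, which equals f(x).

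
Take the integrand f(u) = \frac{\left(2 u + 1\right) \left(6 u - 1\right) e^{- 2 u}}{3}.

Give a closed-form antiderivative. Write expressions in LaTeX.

f has the shape v'r + vr' for v = - 2 u^{2} - \frac{8 u}{3} - \frac{7}{6} and r = e^{- 2 u} — it is the derivative of the product v*r.
Check: d/du[\frac{\left(- 12 u^{2} - 16 u - 7\right) e^{- 2 u}}{6}] = \frac{\left(12 u^{2} + 4 u - 1\right) e^{- 2 u}}{3}, which equals f(u).

An antiderivative is F(u) = \frac{\left(- 12 u^{2} - 16 u - 7\right) e^{- 2 u}}{6}.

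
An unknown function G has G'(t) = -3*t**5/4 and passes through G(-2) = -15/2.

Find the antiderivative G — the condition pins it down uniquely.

The proposed G(t) is checked by its d/dt: the result must match the given G'(t).
A general antiderivative is -t**6/8 + C.
The condition gives C = -15/2 - (-8) = 1/2.
So G(t) = 1/2 - t**6/8.
Check: d/dt[1/2 - t**6/8] = -3*t**5/4 = G'(t).

G(t) = 1/2 - t**6/8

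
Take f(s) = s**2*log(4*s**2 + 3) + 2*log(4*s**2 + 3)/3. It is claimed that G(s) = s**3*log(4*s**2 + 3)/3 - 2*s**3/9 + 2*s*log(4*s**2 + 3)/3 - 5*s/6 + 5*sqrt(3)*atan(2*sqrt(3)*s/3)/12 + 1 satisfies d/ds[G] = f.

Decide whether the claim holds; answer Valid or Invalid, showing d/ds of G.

d/ds[G] = s**2*log(4*s**2 + 3) + 2*log(4*s**2 + 3)/3
This equals f(s) exactly, so the claim holds.

Valid - differentiating G returns exactly f.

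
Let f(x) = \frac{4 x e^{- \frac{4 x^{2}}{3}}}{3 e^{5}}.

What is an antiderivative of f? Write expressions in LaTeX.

An antiderivative is F(x) = - \frac{e^{- \frac{4 x^{2}}{3}}}{2 e^{5}}.

The substitution u = - \frac{4 x^{2}}{3} - 5 works: f is exactly (dF/du)*(du/dx) for that inner function.
Check: d/dx[- \frac{e^{- \frac{4 x^{2}}{3}}}{2 e^{5}}] = \frac{4 x e^{- \frac{4 x^{2}}{3}}}{3 e^{5}} = f(x).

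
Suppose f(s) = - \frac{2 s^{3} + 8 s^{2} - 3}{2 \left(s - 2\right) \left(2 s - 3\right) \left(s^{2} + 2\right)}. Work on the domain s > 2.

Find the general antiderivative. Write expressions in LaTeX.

F(s) = - \frac{15 \log{\left(s - 2 \right)}}{4} + \frac{87 \log{\left(s - \frac{3}{2} \right)}}{34} + \frac{47 \log{\left(s^{2} + 2 \right)}}{136} - \frac{3 \sqrt{2} \operatorname{atan}{\left(\frac{\sqrt{2} s}{2} \right)}}{68} + C

The denominator factors as 2 \left(s - 2\right) \left(2 s - 3\right) \left(s^{2} + 2\right); partial fractions split f into directly integrable pieces: \frac{47 s - 6}{68 \left(s^{2} + 2\right)} + \frac{87}{17 \left(2 s - 3\right)} - \frac{15}{4 \left(s - 2\right)}.
Check: d/ds[- \frac{15 \log{\left(s - 2 \right)}}{4} + \frac{87 \log{\left(s - \frac{3}{2} \right)}}{34} + \frac{47 \log{\left(s^{2} + 2 \right)}}{136} - \frac{3 \sqrt{2} \operatorname{atan}{\left(\frac{\sqrt{2} s}{2} \right)}}{68}] = \frac{- 2 s^{3} - 8 s^{2} + 3}{4 s^{4} - 14 s^{3} + 20 s^{2} - 28 s + 24}, which equals f(s).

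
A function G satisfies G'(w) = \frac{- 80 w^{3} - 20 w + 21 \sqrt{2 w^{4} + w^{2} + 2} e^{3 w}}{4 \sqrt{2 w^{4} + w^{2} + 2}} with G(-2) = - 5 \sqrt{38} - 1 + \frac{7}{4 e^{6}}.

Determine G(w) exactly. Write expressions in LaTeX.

A first test for any G(w): its w-derivative must equal the given G'(w).
A general antiderivative is - 5 \sqrt{2 w^{4} + w^{2} + 2} + \frac{7 e^{3 w}}{4} + C.
The condition gives C = - 5 \sqrt{38} - 1 + \frac{7}{4 e^{6}} - (- 5 \sqrt{38} + \frac{7}{4 e^{6}}) = -1.
So G(w) = \frac{- 20 \sqrt{2 w^{4} + w^{2} + 2} + 7 e^{3 w} - 4}{4}.
Check: d/dw[\frac{- 20 \sqrt{2 w^{4} + w^{2} + 2} + 7 e^{3 w} - 4}{4}] = \frac{- 80 w^{3} - 20 w + 21 \sqrt{2 w^{4} + w^{2} + 2} e^{3 w}}{4 \sqrt{2 w^{4} + w^{2} + 2}} = G'(w).

G(w) = \frac{- 20 \sqrt{2 w^{4} + w^{2} + 2} + 7 e^{3 w} - 4}{4}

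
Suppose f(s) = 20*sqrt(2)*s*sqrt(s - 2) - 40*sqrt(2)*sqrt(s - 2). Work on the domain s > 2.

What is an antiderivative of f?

The integrand splits into summands that can be handled one at a time.
Check: d/ds[2*(2*s - 4)**(5/2)] = 20*sqrt(2)*s*sqrt(s - 2) - 40*sqrt(2)*sqrt(s - 2) = f(s).

An antiderivative is F(s) = 2*(2*s - 4)**(5/2).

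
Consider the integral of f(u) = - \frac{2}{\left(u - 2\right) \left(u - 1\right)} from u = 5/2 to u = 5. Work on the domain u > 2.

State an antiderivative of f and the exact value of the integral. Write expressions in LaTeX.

Antiderivative: F(u) = - 2 \log{\left(u - 2 \right)} + 2 \log{\left(u - 1 \right)}; value = - 2 \log{\left(3 \right)} - 2 \log{\left(2 \right)} - 2 \log{\left(\frac{3}{2} \right)} + 2 \log{\left(4 \right)}

Factor the denominator (\left(u - 2\right) \left(u - 1\right)) and decompose: f = \frac{2}{u - 1} - \frac{2}{u - 2}; each piece integrates to a log, atan, or power term.
F(u) = - 2 \log{\left(u - 2 \right)} + 2 \log{\left(u - 1 \right)} is an antiderivative of f.
Check: d/du[- 2 \log{\left(u - 2 \right)} + 2 \log{\left(u - 1 \right)}] = - \frac{2}{u^{2} - 3 u + 2}, which equals f(u).
F(5) = - 2 \log{\left(3 \right)} + 2 \log{\left(4 \right)}; F(5/2) = 2 \log{\left(\frac{3}{2} \right)} + 2 \log{\left(2 \right)}.
Integral = F(5) - F(5/2) = - 2 \log{\left(3 \right)} - 2 \log{\left(2 \right)} - 2 \log{\left(\frac{3}{2} \right)} + 2 \log{\left(4 \right)}.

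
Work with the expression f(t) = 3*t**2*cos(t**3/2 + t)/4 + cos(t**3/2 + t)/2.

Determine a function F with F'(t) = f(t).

The substitution u = t**3/2 + t works: f is exactly (dF/du)*(du/dt) for that inner function.
Check: d/dt[sin(t**3/2 + t)/2] = 3*t**2*cos(t**3/2 + t)/4 + cos(t**3/2 + t)/2 = f(t).

An antiderivative is F(t) = sin(t**3/2 + t)/2.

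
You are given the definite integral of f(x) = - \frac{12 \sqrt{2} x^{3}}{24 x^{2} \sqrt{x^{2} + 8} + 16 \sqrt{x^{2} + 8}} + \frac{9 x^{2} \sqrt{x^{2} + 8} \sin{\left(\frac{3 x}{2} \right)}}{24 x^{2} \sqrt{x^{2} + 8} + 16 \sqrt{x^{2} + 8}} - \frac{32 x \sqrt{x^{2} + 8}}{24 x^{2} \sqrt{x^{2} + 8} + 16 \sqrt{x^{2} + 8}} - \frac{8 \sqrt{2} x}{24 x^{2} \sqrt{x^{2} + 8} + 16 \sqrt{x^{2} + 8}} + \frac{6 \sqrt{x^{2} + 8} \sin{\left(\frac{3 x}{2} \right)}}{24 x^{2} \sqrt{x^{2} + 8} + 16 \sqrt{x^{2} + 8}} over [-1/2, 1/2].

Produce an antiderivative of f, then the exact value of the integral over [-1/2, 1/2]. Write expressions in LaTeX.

The integrand splits into summands that can be handled one at a time.
F(x) = - \sqrt{\frac{x^{2}}{2} + 4} - \frac{2 \log{\left(\frac{x^{2}}{2} + \frac{1}{3} \right)}}{3} - \frac{\cos{\left(\frac{3 x}{2} \right)}}{4} is an antiderivative of f.
Check: d/dx[- \sqrt{\frac{x^{2}}{2} + 4} - \frac{2 \log{\left(\frac{x^{2}}{2} + \frac{1}{3} \right)}}{3} - \frac{\cos{\left(\frac{3 x}{2} \right)}}{4}] = \frac{- 12 \sqrt{2} x^{3} + 9 x^{2} \sqrt{x^{2} + 8} \sin{\left(\frac{3 x}{2} \right)} - 32 x \sqrt{x^{2} + 8} - 8 \sqrt{2} x + 6 \sqrt{x^{2} + 8} \sin{\left(\frac{3 x}{2} \right)}}{24 x^{2} \sqrt{x^{2} + 8} + 16 \sqrt{x^{2} + 8}}, which equals f(x).
F(1/2) = - \frac{\sqrt{66}}{4} - \frac{\cos{\left(\frac{3}{4} \right)}}{4} - \frac{2 \log{\left(\frac{11}{24} \right)}}{3}; F(-1/2) = - \frac{\sqrt{66}}{4} - \frac{\cos{\left(\frac{3}{4} \right)}}{4} - \frac{2 \log{\left(\frac{11}{24} \right)}}{3}.
Integral = F(1/2) - F(-1/2) = 0.

Antiderivative: F(x) = - \sqrt{\frac{x^{2}}{2} + 4} - \frac{2 \log{\left(\frac{x^{2}}{2} + \frac{1}{3} \right)}}{3} - \frac{\cos{\left(\frac{3 x}{2} \right)}}{4}; value = 0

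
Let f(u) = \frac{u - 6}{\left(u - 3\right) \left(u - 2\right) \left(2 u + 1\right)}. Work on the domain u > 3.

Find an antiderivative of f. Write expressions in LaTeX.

An antiderivative is F(u) = - \frac{3 \log{\left(u - 3 \right)}}{7} + \frac{4 \log{\left(u - 2 \right)}}{5} - \frac{13 \log{\left(u + \frac{1}{2} \right)}}{35}.

The denominator factors as \left(u - 3\right) \left(u - 2\right) \left(2 u + 1\right); partial fractions split f into directly integrable pieces: - \frac{26}{35 \left(2 u + 1\right)} + \frac{4}{5 \left(u - 2\right)} - \frac{3}{7 \left(u - 3\right)}.
Check: d/du[- \frac{3 \log{\left(u - 3 \right)}}{7} + \frac{4 \log{\left(u - 2 \right)}}{5} - \frac{13 \log{\left(u + \frac{1}{2} \right)}}{35}] = \frac{u - 6}{2 u^{3} - 9 u^{2} + 7 u + 6}, which equals f(u).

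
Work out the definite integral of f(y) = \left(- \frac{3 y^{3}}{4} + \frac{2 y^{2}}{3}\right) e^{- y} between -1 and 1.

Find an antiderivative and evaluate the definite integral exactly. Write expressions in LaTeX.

Antiderivative: F(y) = \frac{\left(9 y^{3} + 19 y^{2} + 38 y + 38\right) e^{- y}}{12}; value = - \frac{5 e}{6} + \frac{26}{3 e}

f has the shape u'v + uv' for u = \frac{3 y^{3}}{4} + \frac{19 y^{2}}{12} + \frac{19 y}{6} + \frac{19}{6} and v = e^{- y} — it is the derivative of the product u*v.
F(y) = \frac{\left(9 y^{3} + 19 y^{2} + 38 y + 38\right) e^{- y}}{12} is an antiderivative of f.
Check: d/dy[\frac{\left(9 y^{3} + 19 y^{2} + 38 y + 38\right) e^{- y}}{12}] = \frac{\left(- 9 y^{3} + 8 y^{2}\right) e^{- y}}{12}, which equals f(y).
F(1) = \frac{26}{3 e}; F(-1) = \frac{5 e}{6}.
Integral = F(1) - F(-1) = - \frac{5 e}{6} + \frac{26}{3 e}.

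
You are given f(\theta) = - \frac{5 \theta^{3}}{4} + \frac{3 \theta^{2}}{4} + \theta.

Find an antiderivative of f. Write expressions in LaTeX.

The integrand splits into summands that can be handled one at a time.
Check: d/d\theta[- \frac{\theta^{2} \left(5 \theta^{2} - 4 \theta - 8\right)}{16}] = - \frac{5 \theta^{3}}{4} + \frac{3 \theta^{2}}{4} + \theta = f(\theta).

An antiderivative is F(\theta) = - \frac{\theta^{2} \left(5 \theta^{2} - 4 \theta - 8\right)}{16}.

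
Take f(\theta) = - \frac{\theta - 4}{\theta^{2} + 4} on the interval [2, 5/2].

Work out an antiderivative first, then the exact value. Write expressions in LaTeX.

For F(\theta) to be correct the identity F'(\theta) - f(\theta) = 0 must hold.
F(\theta) = \frac{- \log{\left(\theta^{2} + 4 \right)} + 4 \operatorname{atan}{\left(\frac{\theta}{2} \right)}}{2} is an antiderivative of f.
Check: d/d\theta[\frac{- \log{\left(\theta^{2} + 4 \right)} + 4 \operatorname{atan}{\left(\frac{\theta}{2} \right)}}{2}] = \frac{4 - \theta}{\theta^{2} + 4}, which equals f(\theta).
F(5/2) = - \frac{\log{\left(\frac{41}{4} \right)}}{2} + 2 \operatorname{atan}{\left(\frac{5}{4} \right)}; F(2) = - \frac{\log{\left(8 \right)}}{2} + \frac{\pi}{2}.
Integral = F(5/2) - F(2) = - \frac{\pi}{2} - \frac{\log{\left(\frac{41}{4} \right)}}{2} + \frac{\log{\left(8 \right)}}{2} + 2 \operatorname{atan}{\left(\frac{5}{4} \right)}.

Antiderivative: F(\theta) = \frac{- \log{\left(\theta^{2} + 4 \right)} + 4 \operatorname{atan}{\left(\frac{\theta}{2} \right)}}{2}; value = - \frac{\pi}{2} - \frac{\log{\left(\frac{41}{4} \right)}}{2} + \frac{\log{\left(8 \right)}}{2} + 2 \operatorname{atan}{\left(\frac{5}{4} \right)}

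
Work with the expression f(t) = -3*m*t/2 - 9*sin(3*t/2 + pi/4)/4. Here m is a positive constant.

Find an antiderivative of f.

An antiderivative is F(t) = 3*(-m*t**2 + 2*cos(3*t/2 + pi/4))/4.

The integrand splits into summands that can be handled one at a time.
Check: d/dt[3*(-m*t**2 + 2*cos(3*t/2 + pi/4))/4] = -3*m*t/2 - 9*sin(3*t/2 + pi/4)/4 = f(t).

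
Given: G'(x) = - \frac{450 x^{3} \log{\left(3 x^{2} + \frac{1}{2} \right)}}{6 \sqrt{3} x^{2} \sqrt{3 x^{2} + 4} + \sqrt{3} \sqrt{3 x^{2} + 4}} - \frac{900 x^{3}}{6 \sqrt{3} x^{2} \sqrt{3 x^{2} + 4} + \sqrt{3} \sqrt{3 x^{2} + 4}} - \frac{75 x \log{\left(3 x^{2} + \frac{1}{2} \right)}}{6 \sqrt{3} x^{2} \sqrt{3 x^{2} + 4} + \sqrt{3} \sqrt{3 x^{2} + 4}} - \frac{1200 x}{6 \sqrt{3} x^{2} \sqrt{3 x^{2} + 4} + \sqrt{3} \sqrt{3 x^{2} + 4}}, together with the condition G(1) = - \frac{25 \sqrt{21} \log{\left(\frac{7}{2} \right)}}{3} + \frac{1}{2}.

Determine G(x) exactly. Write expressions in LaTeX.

G'(x) has the shape u'v + uv' for u = - 25 \sqrt{x^{2} + \frac{4}{3}} and v = \log{\left(3 x^{2} + \frac{1}{2} \right)} — it is the derivative of the product u*v.
A general antiderivative is - 25 \sqrt{x^{2} + \frac{4}{3}} \log{\left(3 x^{2} + \frac{1}{2} \right)} + C.
The condition gives C = - \frac{25 \sqrt{21} \log{\left(\frac{7}{2} \right)}}{3} + \frac{1}{2} - (- \frac{25 \sqrt{21} \log{\left(\frac{7}{2} \right)}}{3}) = \frac{1}{2}.
So G(x) = \frac{- 50 \sqrt{3} \sqrt{3 x^{2} + 4} \log{\left(3 x^{2} + \frac{1}{2} \right)} + 3}{6}.
Check: d/dx[\frac{- 50 \sqrt{3} \sqrt{3 x^{2} + 4} \log{\left(3 x^{2} + \frac{1}{2} \right)} + 3}{6}] = \frac{- 150 \sqrt{3} x^{3} \log{\left(3 x^{2} + \frac{1}{2} \right)} - 300 \sqrt{3} x^{3} - 25 \sqrt{3} x \log{\left(3 x^{2} + \frac{1}{2} \right)} - 400 \sqrt{3} x}{6 x^{2} \sqrt{3 x^{2} + 4} + \sqrt{3 x^{2} + 4}}, which equals G'(x).

G(x) = \frac{- 50 \sqrt{3} \sqrt{3 x^{2} + 4} \log{\left(3 x^{2} + \frac{1}{2} \right)} + 3}{6}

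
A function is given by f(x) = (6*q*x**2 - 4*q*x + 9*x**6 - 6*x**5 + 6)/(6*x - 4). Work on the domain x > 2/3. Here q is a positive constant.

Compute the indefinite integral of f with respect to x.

F(x) = q*x**2/2 + x**6/4 + log(3*x - 2) + C

Whatever form F(x) takes, F'(x) = f(x) is non-negotiable.
Check: d/dx[q*x**2/2 + x**6/4 + log(3*x - 2)] = (6*q*x**2 - 4*q*x + 9*x**6 - 6*x**5 + 6)/(6*x - 4) = f(x).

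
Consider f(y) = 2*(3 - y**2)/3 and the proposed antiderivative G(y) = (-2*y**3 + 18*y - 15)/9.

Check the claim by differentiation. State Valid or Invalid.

Valid: G'(y) = f(y).

d/dy[G] = 2 - 2*y**2/3
This equals f(y) exactly, so the claim holds.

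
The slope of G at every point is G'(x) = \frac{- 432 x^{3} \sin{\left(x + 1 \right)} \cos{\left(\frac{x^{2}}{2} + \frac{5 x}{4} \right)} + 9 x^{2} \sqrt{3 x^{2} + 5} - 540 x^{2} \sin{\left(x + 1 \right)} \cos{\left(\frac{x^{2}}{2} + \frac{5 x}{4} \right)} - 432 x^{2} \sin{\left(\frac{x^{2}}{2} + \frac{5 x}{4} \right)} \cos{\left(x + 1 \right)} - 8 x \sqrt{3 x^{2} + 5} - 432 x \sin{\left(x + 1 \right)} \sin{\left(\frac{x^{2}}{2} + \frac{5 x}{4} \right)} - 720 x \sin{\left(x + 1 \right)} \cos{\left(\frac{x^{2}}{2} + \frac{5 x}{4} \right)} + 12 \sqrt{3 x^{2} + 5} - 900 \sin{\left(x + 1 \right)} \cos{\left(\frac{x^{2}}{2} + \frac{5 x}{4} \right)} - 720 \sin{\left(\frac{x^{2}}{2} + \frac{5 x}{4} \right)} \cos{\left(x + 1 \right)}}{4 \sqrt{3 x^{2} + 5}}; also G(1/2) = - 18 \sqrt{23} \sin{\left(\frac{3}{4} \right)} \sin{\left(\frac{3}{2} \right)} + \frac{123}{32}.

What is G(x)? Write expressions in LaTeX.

Check a candidate G(x) by differentiating: d/dx[G] must match the given G'(x).
A general antiderivative is \frac{3 x^{3}}{4} - x^{2} + 3 x - 36 \sqrt{3 x^{2} + 5} \sin{\left(x + 1 \right)} \sin{\left(\frac{x^{2}}{2} + \frac{5 x}{4} \right)} + \frac{5}{2} + C.
The condition gives C = - 18 \sqrt{23} \sin{\left(\frac{3}{4} \right)} \sin{\left(\frac{3}{2} \right)} + \frac{123}{32} - (- 18 \sqrt{23} \sin{\left(\frac{3}{4} \right)} \sin{\left(\frac{3}{2} \right)} + \frac{123}{32}) = 0.
So G(x) = \frac{3 x^{3} - 4 x^{2} + 12 x - 144 \sqrt{3 x^{2} + 5} \sin{\left(x + 1 \right)} \sin{\left(\frac{x^{2}}{2} + \frac{5 x}{4} \right)} + 10}{4}.
Check: d/dx[\frac{3 x^{3} - 4 x^{2} + 12 x - 144 \sqrt{3 x^{2} + 5} \sin{\left(x + 1 \right)} \sin{\left(\frac{x^{2}}{2} + \frac{5 x}{4} \right)} + 10}{4}] = \frac{- 432 x^{3} \sin{\left(x + 1 \right)} \cos{\left(\frac{x^{2}}{2} + \frac{5 x}{4} \right)} + 9 x^{2} \sqrt{3 x^{2} + 5} - 540 x^{2} \sin{\left(x + 1 \right)} \cos{\left(\frac{x^{2}}{2} + \frac{5 x}{4} \right)} - 432 x^{2} \sin{\left(\frac{x^{2}}{2} + \frac{5 x}{4} \right)} \cos{\left(x + 1 \right)} - 8 x \sqrt{3 x^{2} + 5} - 432 x \sin{\left(x + 1 \right)} \sin{\left(\frac{x^{2}}{2} + \frac{5 x}{4} \right)} - 720 x \sin{\left(x + 1 \right)} \cos{\left(\frac{x^{2}}{2} + \frac{5 x}{4} \right)} + 12 \sqrt{3 x^{2} + 5} - 900 \sin{\left(x + 1 \right)} \cos{\left(\frac{x^{2}}{2} + \frac{5 x}{4} \right)} - 720 \sin{\left(\frac{x^{2}}{2} + \frac{5 x}{4} \right)} \cos{\left(x + 1 \right)}}{4 \sqrt{3 x^{2} + 5}} = G'(x).

G(x) = \frac{3 x^{3} - 4 x^{2} + 12 x - 144 \sqrt{3 x^{2} + 5} \sin{\left(x + 1 \right)} \sin{\left(\frac{x^{2}}{2} + \frac{5 x}{4} \right)} + 10}{4}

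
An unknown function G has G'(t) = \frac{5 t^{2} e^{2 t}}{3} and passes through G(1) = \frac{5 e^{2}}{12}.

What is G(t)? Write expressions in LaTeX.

G'(t) has the shape u'v + uv' for u = \frac{5 t^{2}}{6} - \frac{5 t}{6} + \frac{5}{12} and v = e^{2 t} — it is the derivative of the product u*v.
A general antiderivative is \frac{\left(10 t^{2} - 10 t + 5\right) e^{2 t}}{12} + C.
The condition gives C = \frac{5 e^{2}}{12} - (\frac{5 e^{2}}{12}) = 0.
So G(t) = \frac{5 t^{2} e^{2 t}}{6} - \frac{5 t e^{2 t}}{6} + \frac{5 e^{2 t}}{12}.
Check: d/dt[\frac{5 t^{2} e^{2 t}}{6} - \frac{5 t e^{2 t}}{6} + \frac{5 e^{2 t}}{12}] = \frac{5 t^{2} e^{2 t}}{3} = G'(t).

G(t) = \frac{5 t^{2} e^{2 t}}{6} - \frac{5 t e^{2 t}}{6} + \frac{5 e^{2 t}}{12}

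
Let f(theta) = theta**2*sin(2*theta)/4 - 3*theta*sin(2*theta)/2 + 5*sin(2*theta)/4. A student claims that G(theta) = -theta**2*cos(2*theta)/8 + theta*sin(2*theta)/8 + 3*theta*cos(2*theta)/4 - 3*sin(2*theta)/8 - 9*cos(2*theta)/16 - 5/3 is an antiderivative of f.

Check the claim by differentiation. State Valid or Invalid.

d/dtheta[G] = theta**2*sin(2*theta)/4 - 3*theta*sin(2*theta)/2 + 5*sin(2*theta)/4
This equals f(theta) exactly, so the claim holds.

Valid. The derivative of G reproduces f.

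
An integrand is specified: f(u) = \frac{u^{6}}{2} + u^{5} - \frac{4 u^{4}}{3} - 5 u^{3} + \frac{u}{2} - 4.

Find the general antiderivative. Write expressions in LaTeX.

The integrand splits into summands that can be handled one at a time.
Check: d/du[\frac{u \left(30 u^{6} + 70 u^{5} - 112 u^{4} - 525 u^{3} + 105 u - 1680\right)}{420}] = \frac{u^{6}}{2} + u^{5} - \frac{4 u^{4}}{3} - 5 u^{3} + \frac{u}{2} - 4 = f(u).

F(u) = \frac{u \left(30 u^{6} + 70 u^{5} - 112 u^{4} - 525 u^{3} + 105 u - 1680\right)}{420} + C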